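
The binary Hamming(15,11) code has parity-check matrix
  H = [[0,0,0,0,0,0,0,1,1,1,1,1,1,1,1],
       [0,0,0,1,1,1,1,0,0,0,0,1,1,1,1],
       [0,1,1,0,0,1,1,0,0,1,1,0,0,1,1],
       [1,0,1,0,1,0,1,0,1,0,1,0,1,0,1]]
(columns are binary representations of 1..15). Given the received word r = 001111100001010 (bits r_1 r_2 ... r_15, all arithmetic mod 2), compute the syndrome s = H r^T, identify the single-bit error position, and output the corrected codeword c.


s = (0, 0, 0, 1)^T, error position = 1, corrected codeword c = 101111100001010

Compute s = H r^T mod 2 one row at a time:
  s_1 = 0 + 0 + 0 + 0 + 1 + 0 + 1 + 0 = 2 ≡ 0 (mod 2).
  s_2 = 1 + 1 + 1 + 1 + 1 + 0 + 1 + 0 = 6 ≡ 0 (mod 2).
  s_3 = 0 + 1 + 1 + 1 + 0 + 0 + 1 + 0 = 4 ≡ 0 (mod 2).
  s_4 = 0 + 1 + 1 + 1 + 0 + 0 + 0 + 0 = 3 ≡ 1 (mod 2).
s = (0, 0, 0, 1)^T — this equals column 1 of H (binary 0001), so error is at position 1.
Correct: flip bit 1 of r = 001111100001010 to get c = 101111100001010.


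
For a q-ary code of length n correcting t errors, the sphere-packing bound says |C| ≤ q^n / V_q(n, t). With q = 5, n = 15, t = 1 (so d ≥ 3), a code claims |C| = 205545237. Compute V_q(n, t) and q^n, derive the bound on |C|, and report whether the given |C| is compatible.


V_q(n, t) = 61, q^n = 30517578125, Hamming bound = 500288165, |C| = 205545237 ≤ bound (satisfied).

Step 1: Compute V_q(n, t) = Σ_{j=0}^1 C(n, j) (q−1)^j.
  j = 0: C(15,0)·(4)^0 = 1·1 = 1.
  j = 1: C(15,1)·(4)^1 = 15·4 = 60.
  V_q(n, t) = 1 + 60 = 61.
Step 2: q^n = 5^15 = 30517578125.
Step 3: Hamming bound ⌊q^n / V_q(n,t)⌋ = ⌊30517578125/61⌋ = 500288165.
Step 4: Compare |C| = 205545237 to 500288165: satisfied.
The claimed |C| lies below the Hamming bound.


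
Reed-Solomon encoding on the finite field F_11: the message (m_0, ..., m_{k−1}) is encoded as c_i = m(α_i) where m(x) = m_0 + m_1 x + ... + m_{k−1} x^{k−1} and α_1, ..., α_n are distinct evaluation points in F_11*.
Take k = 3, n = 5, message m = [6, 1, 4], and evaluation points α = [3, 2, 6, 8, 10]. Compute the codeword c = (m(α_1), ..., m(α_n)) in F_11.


c = [1, 2, 2, 6, 9]

Message polynomial: m(x) = 6 + 1·x + 4·x^2 (mod 11).
For each evaluation point α_i, compute m(α_i) mod 11:
  α_1 = 3: Horner steps 4 → 2 → 1, so m(3) = 1.
  α_2 = 2: Horner steps 4 → 9 → 2, so m(2) = 2.
  α_3 = 6: Horner steps 4 → 3 → 2, so m(6) = 2.
  α_4 = 8: Horner steps 4 → 0 → 6, so m(8) = 6.
  α_5 = 10: Horner steps 4 → 8 → 9, so m(10) = 9.
Codeword c = [1, 2, 2, 6, 9] ∈ F_11^5.


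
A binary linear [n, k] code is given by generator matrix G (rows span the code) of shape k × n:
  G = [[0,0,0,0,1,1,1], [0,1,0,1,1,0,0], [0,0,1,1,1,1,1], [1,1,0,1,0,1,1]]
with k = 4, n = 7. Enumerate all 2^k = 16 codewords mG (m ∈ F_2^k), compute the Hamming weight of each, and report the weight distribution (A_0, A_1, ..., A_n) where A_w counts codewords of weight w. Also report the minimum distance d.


Weight distribution: A_0 = 1, A_1 = 1, A_2 = 1, A_3 = 4, A_4 = 5, A_5 = 3, A_6 = 1. Minimum distance d = 1.

Enumerate all 2^4 = 16 messages m ∈ F_2^4.
For each, compute codeword c = mG in F_2^7, then tally its weight.
  m = 0000 → c = 0000000, weight = 0.
  m = 1000 → c = 0000111, weight = 3.
  m = 0100 → c = 0101100, weight = 3.
  m = 1100 → c = 0101011, weight = 4.
  m = 0010 → c = 0011111, weight = 5.
  m = 1010 → c = 0011000, weight = 2.
  m = 0110 → c = 0110011, weight = 4.
  m = 1110 → c = 0110100, weight = 3.
  m = 0001 → c = 1101011, weight = 5.
  m = 1001 → c = 1101100, weight = 4.
  m = 0101 → c = 1000111, weight = 4.
  m = 1101 → c = 1000000, weight = 1.
  m = 0011 → c = 1110100, weight = 4.
  m = 1011 → c = 1110011, weight = 5.
  m = 0111 → c = 1011000, weight = 3.
  m = 1111 → c = 1011111, weight = 6.
Tally weights:
  weight 0: 1 codewords.
  weight 1: 1 codewords.
  weight 2: 1 codewords.
  weight 3: 4 codewords.
  weight 4: 5 codewords.
  weight 5: 3 codewords.
  weight 6: 1 codewords.
Minimum distance d = smallest w > 0 with A_w > 0 = 1.
Sanity: Σ A_w = 16 = 2^4 = 16 ✓.


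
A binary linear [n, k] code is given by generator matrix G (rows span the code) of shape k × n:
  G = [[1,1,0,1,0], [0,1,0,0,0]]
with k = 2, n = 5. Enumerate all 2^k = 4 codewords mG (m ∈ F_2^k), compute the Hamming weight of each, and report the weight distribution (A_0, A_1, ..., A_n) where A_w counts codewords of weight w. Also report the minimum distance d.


Weight distribution: A_0 = 1, A_1 = 1, A_2 = 1, A_3 = 1. Minimum distance d = 1.

Enumerate all 2^2 = 4 messages m ∈ F_2^2.
For each, compute codeword c = mG in F_2^5, then tally its weight.
  m = 00 → c = 00000, weight = 0.
  m = 10 → c = 11010, weight = 3.
  m = 01 → c = 01000, weight = 1.
  m = 11 → c = 10010, weight = 2.
Tally weights:
  weight 0: 1 codewords.
  weight 1: 1 codewords.
  weight 2: 1 codewords.
  weight 3: 1 codewords.
Minimum distance d = smallest w > 0 with A_w > 0 = 1.
Sanity: Σ A_w = 4 = 2^2 = 4 ✓.


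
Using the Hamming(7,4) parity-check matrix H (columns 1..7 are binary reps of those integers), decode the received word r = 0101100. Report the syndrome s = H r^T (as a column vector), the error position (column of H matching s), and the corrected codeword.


s = (0, 1, 1)^T, error position = 3, corrected codeword c = 0111100

Compute s = H r^T mod 2 one row at a time:
  s_1 = 1 + 1 + 0 + 0 = 2 ≡ 0 (mod 2).
  s_2 = 1 + 0 + 0 + 0 = 1 ≡ 1 (mod 2).
  s_3 = 0 + 0 + 1 + 0 = 1 ≡ 1 (mod 2).
s = (0, 1, 1)^T — this equals column 3 of H (binary 011), so error is at position 3.
Correct: flip bit 3 of r = 0101100 to get c = 0111100.


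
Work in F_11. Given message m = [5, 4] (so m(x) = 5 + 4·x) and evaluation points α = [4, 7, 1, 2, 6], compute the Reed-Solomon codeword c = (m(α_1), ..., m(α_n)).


c = [10, 0, 9, 2, 7]

Message polynomial: m(x) = 5 + 4·x (mod 11).
For each evaluation point α_i, compute m(α_i) mod 11:
  α_1 = 4: Horner steps 4 → 10, so m(4) = 10.
  α_2 = 7: Horner steps 4 → 0, so m(7) = 0.
  α_3 = 1: Horner steps 4 → 9, so m(1) = 9.
  α_4 = 2: Horner steps 4 → 2, so m(2) = 2.
  α_5 = 6: Horner steps 4 → 7, so m(6) = 7.
Codeword c = [10, 0, 9, 2, 7] ∈ F_11^5.


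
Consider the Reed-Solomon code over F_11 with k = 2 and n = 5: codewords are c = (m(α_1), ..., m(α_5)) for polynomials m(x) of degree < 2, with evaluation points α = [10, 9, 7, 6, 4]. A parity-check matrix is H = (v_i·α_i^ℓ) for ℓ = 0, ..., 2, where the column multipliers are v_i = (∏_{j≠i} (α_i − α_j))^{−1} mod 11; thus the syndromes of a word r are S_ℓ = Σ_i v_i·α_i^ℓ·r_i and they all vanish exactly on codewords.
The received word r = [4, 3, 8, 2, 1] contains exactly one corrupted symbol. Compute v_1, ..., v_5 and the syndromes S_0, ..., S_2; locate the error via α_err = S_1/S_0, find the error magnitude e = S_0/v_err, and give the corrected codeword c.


S = (9, 4, 3), error at position 2, error magnitude e = 5, c = [4, 9, 8, 2, 1].

Step 1: column multipliers v_i = (∏_{j≠i}(α_i − α_j))^{−1} mod 11.
  i = 1 (α = 10): (10−9)(10−7)(10−6)(10−4) = 1·3·4·6 = 72 ≡ 6, so v_1 = 6^{−1} = 2 (mod 11).
  i = 2 (α = 9): (9−10)(9−7)(9−6)(9−4) = (−1)·2·3·5 = −30 ≡ 3, so v_2 = 3^{−1} = 4 (mod 11).
  i = 3 (α = 7): (7−10)(7−9)(7−6)(7−4) = (−3)·(−2)·1·3 = 18 ≡ 7, so v_3 = 7^{−1} = 8 (mod 11).
  i = 4 (α = 6): (6−10)(6−9)(6−7)(6−4) = (−4)·(−3)·(−1)·2 = −24 ≡ 9, so v_4 = 9^{−1} = 5 (mod 11).
  i = 5 (α = 4): (4−10)(4−9)(4−7)(4−6) = (−6)·(−5)·(−3)·(−2) = 180 ≡ 4, so v_5 = 4^{−1} = 3 (mod 11).
  v = [2, 4, 8, 5, 3].
Step 2: syndromes of r = [4, 3, 8, 2, 1] (all sums mod 11).
  S_0 = Σ v_i r_i = 2·4 + 4·3 + 8·8 + 5·2 + 3·1 = 97 ≡ 9.
  S_1 = Σ v_i α_i r_i = 2·10·4 + 4·9·3 + 8·7·8 + 5·6·2 + 3·4·1 = 708 ≡ 4.
  α_i^2 mod 11 = [1, 4, 5, 3, 5].
  S_2 = Σ v_i α_i^2 r_i = 2·1·4 + 4·4·3 + 8·5·8 + 5·3·2 + 3·5·1 = 421 ≡ 3.
  S = (9, 4, 3) ≠ 0, so r is not a codeword (an error is present).
Step 3: locate the error. For a single error e at position i, S_ℓ = v_i·e·α_i^ℓ, so α_err = S_1/S_0.
  S_0^{−1} = 9^{−1} = 5 (mod 11), so α_err = 4·5 = 20 ≡ 9 = α_2. Error position i = 2.
  Consistency check: S_2/S_1 = 3·3 = 9 ≡ 9 = α_err ✓ (single-error assumption holds).
Step 4: error magnitude e = S_0/v_2 = S_0·∏_{j≠2}(α_2 − α_j) = 9·3 = 27 ≡ 5 (mod 11).
Step 5: correct position 2: c_2 = r_2 − e = 3 − 5 ≡ 9 (mod 11). Hence c = [4, 9, 8, 2, 1].
  Check: interpolating c through the α_i gives m(x) = 10 + 6·x (degree < 2) with m(α_i) = c_i for every i, so c is indeed a codeword.


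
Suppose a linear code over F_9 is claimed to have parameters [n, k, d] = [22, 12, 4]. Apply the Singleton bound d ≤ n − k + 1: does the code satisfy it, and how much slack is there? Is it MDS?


Singleton RHS = n − k + 1 = 11, slack = 7, bound satisfied, not MDS.

Singleton bound: d ≤ n − k + 1.
Here n = 22, k = 12, so n − k + 1 = 11.
Given d = 4, check d ≤ 11: YES.
Slack = (n − k + 1) − d = 7.
The code is NOT MDS (slack = 7 > 0).
Description: the claimed parameters are [22, 12, 4]_9; such a code would be non-MDS.


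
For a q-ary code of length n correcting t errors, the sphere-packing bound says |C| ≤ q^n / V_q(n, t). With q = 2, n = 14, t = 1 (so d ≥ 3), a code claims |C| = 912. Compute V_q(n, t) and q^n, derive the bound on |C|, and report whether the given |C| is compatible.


V_q(n, t) = 15, q^n = 16384, Hamming bound = 1092, |C| = 912 ≤ bound (satisfied).

Step 1: Compute V_q(n, t) = Σ_{j=0}^1 C(n, j) (q−1)^j.
  j = 0: C(14,0)·(1)^0 = 1·1 = 1.
  j = 1: C(14,1)·(1)^1 = 14·1 = 14.
  V_q(n, t) = 1 + 14 = 15.
Step 2: q^n = 2^14 = 16384.
Step 3: Hamming bound ⌊q^n / V_q(n,t)⌋ = ⌊16384/15⌋ = 1092.
Step 4: Compare |C| = 912 to 1092: satisfied.
The claimed |C| lies below the Hamming bound.


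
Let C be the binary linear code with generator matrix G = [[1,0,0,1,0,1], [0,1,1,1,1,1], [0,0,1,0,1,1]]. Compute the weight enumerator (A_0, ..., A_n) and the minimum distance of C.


Weight distribution: A_0 = 1, A_2 = 1, A_3 = 3, A_4 = 2, A_5 = 1. Minimum distance d = 2.

Enumerate all 2^3 = 8 messages m ∈ F_2^3.
For each, compute codeword c = mG in F_2^6, then tally its weight.
  m = 000 → c = 000000, weight = 0.
  m = 100 → c = 100101, weight = 3.
  m = 010 → c = 011111, weight = 5.
  m = 110 → c = 111010, weight = 4.
  m = 001 → c = 001011, weight = 3.
  m = 101 → c = 101110, weight = 4.
  m = 011 → c = 010100, weight = 2.
  m = 111 → c = 110001, weight = 3.
Tally weights:
  weight 0: 1 codewords.
  weight 2: 1 codewords.
  weight 3: 3 codewords.
  weight 4: 2 codewords.
  weight 5: 1 codewords.
Minimum distance d = smallest w > 0 with A_w > 0 = 2.
Sanity: Σ A_w = 8 = 2^3 = 8 ✓.


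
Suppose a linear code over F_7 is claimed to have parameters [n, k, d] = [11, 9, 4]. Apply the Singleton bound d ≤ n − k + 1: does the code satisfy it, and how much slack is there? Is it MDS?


Singleton RHS = n − k + 1 = 3, slack = -1, bound violated (no such code; not MDS).

Singleton bound: d ≤ n − k + 1.
Here n = 11, k = 9, so n − k + 1 = 3.
Given d = 4, check d ≤ 3: NO.
Slack = (n − k + 1) − d = -1.
The slack is negative: d = 4 exceeds n − k + 1 = 3 by 1, so the Singleton bound is violated and no linear [11, 9, 4]_7 code can exist. In particular it is not MDS (MDS requires d = n − k + 1 exactly).
Description: the claimed parameters are [11, 9, 4]_7; such a code would be impossible (violates the Singleton bound).


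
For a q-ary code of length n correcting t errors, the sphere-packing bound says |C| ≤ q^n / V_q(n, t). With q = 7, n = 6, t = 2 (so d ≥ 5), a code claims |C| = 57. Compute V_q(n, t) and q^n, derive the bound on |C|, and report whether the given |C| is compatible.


V_q(n, t) = 577, q^n = 117649, Hamming bound = 203, |C| = 57 ≤ bound (satisfied).

Step 1: Compute V_q(n, t) = Σ_{j=0}^2 C(n, j) (q−1)^j.
  j = 0: C(6,0)·(6)^0 = 1·1 = 1.
  j = 1: C(6,1)·(6)^1 = 6·6 = 36.
  j = 2: C(6,2)·(6)^2 = 15·36 = 540.
  V_q(n, t) = 1 + 36 + 540 = 577.
Step 2: q^n = 7^6 = 117649.
Step 3: Hamming bound ⌊q^n / V_q(n,t)⌋ = ⌊117649/577⌋ = 203.
Step 4: Compare |C| = 57 to 203: satisfied.
The claimed |C| lies below the Hamming bound.


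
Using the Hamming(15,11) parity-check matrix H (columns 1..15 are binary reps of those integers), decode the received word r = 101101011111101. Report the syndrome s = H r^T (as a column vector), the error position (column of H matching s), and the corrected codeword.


s = (1, 1, 1, 0)^T, error position = 14, corrected codeword c = 101101011111111

Compute s = H r^T mod 2 one row at a time:
  s_1 = 1 + 1 + 1 + 1 + 1 + 1 + 0 + 1 = 7 ≡ 1 (mod 2).
  s_2 = 1 + 0 + 1 + 0 + 1 + 1 + 0 + 1 = 5 ≡ 1 (mod 2).
  s_3 = 0 + 1 + 1 + 0 + 1 + 1 + 0 + 1 = 5 ≡ 1 (mod 2).
  s_4 = 1 + 1 + 0 + 0 + 1 + 1 + 1 + 1 = 6 ≡ 0 (mod 2).
s = (1, 1, 1, 0)^T — this equals column 14 of H (binary 1110), so error is at position 14.
Correct: flip bit 14 of r = 101101011111101 to get c = 101101011111111.


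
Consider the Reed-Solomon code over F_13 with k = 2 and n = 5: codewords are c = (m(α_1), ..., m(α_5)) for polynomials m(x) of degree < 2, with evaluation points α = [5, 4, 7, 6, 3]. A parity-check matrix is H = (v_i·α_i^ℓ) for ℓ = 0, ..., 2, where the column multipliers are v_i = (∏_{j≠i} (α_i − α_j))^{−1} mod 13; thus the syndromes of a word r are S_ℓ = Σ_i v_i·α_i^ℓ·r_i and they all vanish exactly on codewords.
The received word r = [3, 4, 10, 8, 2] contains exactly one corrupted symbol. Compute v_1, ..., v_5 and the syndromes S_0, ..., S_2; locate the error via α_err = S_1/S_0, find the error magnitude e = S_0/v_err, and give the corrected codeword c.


S = (9, 6, 4), error at position 1, error magnitude e = 10, c = [6, 4, 10, 8, 2].

Step 1: column multipliers v_i = (∏_{j≠i}(α_i − α_j))^{−1} mod 13.
  i = 1 (α = 5): (5−4)(5−7)(5−6)(5−3) = 1·(−2)·(−1)·2 = 4 ≡ 4, so v_1 = 4^{−1} = 10 (mod 13).
  i = 2 (α = 4): (4−5)(4−7)(4−6)(4−3) = (−1)·(−3)·(−2)·1 = −6 ≡ 7, so v_2 = 7^{−1} = 2 (mod 13).
  i = 3 (α = 7): (7−5)(7−4)(7−6)(7−3) = 2·3·1·4 = 24 ≡ 11, so v_3 = 11^{−1} = 6 (mod 13).
  i = 4 (α = 6): (6−5)(6−4)(6−7)(6−3) = 1·2·(−1)·3 = −6 ≡ 7, so v_4 = 7^{−1} = 2 (mod 13).
  i = 5 (α = 3): (3−5)(3−4)(3−7)(3−6) = (−2)·(−1)·(−4)·(−3) = 24 ≡ 11, so v_5 = 11^{−1} = 6 (mod 13).
  v = [10, 2, 6, 2, 6].
Step 2: syndromes of r = [3, 4, 10, 8, 2] (all sums mod 13).
  S_0 = Σ v_i r_i = 10·3 + 2·4 + 6·10 + 2·8 + 6·2 = 126 ≡ 9.
  S_1 = Σ v_i α_i r_i = 10·5·3 + 2·4·4 + 6·7·10 + 2·6·8 + 6·3·2 = 734 ≡ 6.
  α_i^2 mod 13 = [12, 3, 10, 10, 9].
  S_2 = Σ v_i α_i^2 r_i = 10·12·3 + 2·3·4 + 6·10·10 + 2·10·8 + 6·9·2 = 1252 ≡ 4.
  S = (9, 6, 4) ≠ 0, so r is not a codeword (an error is present).
Step 3: locate the error. For a single error e at position i, S_ℓ = v_i·e·α_i^ℓ, so α_err = S_1/S_0.
  S_0^{−1} = 9^{−1} = 3 (mod 13), so α_err = 6·3 = 18 ≡ 5 = α_1. Error position i = 1.
  Consistency check: S_2/S_1 = 4·11 = 44 ≡ 5 = α_err ✓ (single-error assumption holds).
Step 4: error magnitude e = S_0/v_1 = S_0·∏_{j≠1}(α_1 − α_j) = 9·4 = 36 ≡ 10 (mod 13).
Step 5: correct position 1: c_1 = r_1 − e = 3 − 10 ≡ 6 (mod 13). Hence c = [6, 4, 10, 8, 2].
  Check: interpolating c through the α_i gives m(x) = 9 + 2·x (degree < 2) with m(α_i) = c_i for every i, so c is indeed a codeword.


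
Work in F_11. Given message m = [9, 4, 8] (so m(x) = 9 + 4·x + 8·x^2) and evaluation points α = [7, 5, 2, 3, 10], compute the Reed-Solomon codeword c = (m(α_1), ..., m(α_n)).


c = [0, 9, 5, 5, 2]

Message polynomial: m(x) = 9 + 4·x + 8·x^2 (mod 11).
For each evaluation point α_i, compute m(α_i) mod 11:
  α_1 = 7: Horner steps 8 → 5 → 0, so m(7) = 0.
  α_2 = 5: Horner steps 8 → 0 → 9, so m(5) = 9.
  α_3 = 2: Horner steps 8 → 9 → 5, so m(2) = 5.
  α_4 = 3: Horner steps 8 → 6 → 5, so m(3) = 5.
  α_5 = 10: Horner steps 8 → 7 → 2, so m(10) = 2.
Codeword c = [0, 9, 5, 5, 2] ∈ F_11^5.


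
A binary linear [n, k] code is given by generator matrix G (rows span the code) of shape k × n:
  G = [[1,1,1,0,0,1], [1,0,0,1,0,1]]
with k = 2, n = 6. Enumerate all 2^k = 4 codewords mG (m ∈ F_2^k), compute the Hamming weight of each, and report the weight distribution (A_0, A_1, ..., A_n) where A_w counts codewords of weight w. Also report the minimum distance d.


Weight distribution: A_0 = 1, A_3 = 2, A_4 = 1. Minimum distance d = 3.

Enumerate all 2^2 = 4 messages m ∈ F_2^2.
For each, compute codeword c = mG in F_2^6, then tally its weight.
  m = 00 → c = 000000, weight = 0.
  m = 10 → c = 111001, weight = 4.
  m = 01 → c = 100101, weight = 3.
  m = 11 → c = 011100, weight = 3.
Tally weights:
  weight 0: 1 codewords.
  weight 3: 2 codewords.
  weight 4: 1 codewords.
Minimum distance d = smallest w > 0 with A_w > 0 = 3.
Sanity: Σ A_w = 4 = 2^2 = 4 ✓.


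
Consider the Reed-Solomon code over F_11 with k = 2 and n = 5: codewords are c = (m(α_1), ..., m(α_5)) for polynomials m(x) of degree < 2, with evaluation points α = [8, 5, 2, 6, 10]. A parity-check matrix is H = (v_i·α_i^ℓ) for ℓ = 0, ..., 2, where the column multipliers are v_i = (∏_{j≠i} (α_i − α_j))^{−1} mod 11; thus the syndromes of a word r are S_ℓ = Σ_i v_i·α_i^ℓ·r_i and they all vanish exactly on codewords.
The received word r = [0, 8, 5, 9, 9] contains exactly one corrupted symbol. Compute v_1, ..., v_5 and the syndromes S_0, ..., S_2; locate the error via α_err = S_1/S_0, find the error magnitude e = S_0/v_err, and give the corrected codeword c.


S = (7, 4, 7), error at position 5, error magnitude e = 7, c = [0, 8, 5, 9, 2].

Step 1: column multipliers v_i = (∏_{j≠i}(α_i − α_j))^{−1} mod 11.
  i = 1 (α = 8): (8−5)(8−2)(8−6)(8−10) = 3·6·2·(−2) = −72 ≡ 5, so v_1 = 5^{−1} = 9 (mod 11).
  i = 2 (α = 5): (5−8)(5−2)(5−6)(5−10) = (−3)·3·(−1)·(−5) = −45 ≡ 10, so v_2 = 10^{−1} = 10 (mod 11).
  i = 3 (α = 2): (2−8)(2−5)(2−6)(2−10) = (−6)·(−3)·(−4)·(−8) = 576 ≡ 4, so v_3 = 4^{−1} = 3 (mod 11).
  i = 4 (α = 6): (6−8)(6−5)(6−2)(6−10) = (−2)·1·4·(−4) = 32 ≡ 10, so v_4 = 10^{−1} = 10 (mod 11).
  i = 5 (α = 10): (10−8)(10−5)(10−2)(10−6) = 2·5·8·4 = 320 ≡ 1, so v_5 = 1^{−1} = 1 (mod 11).
  v = [9, 10, 3, 10, 1].
Step 2: syndromes of r = [0, 8, 5, 9, 9] (all sums mod 11).
  S_0 = Σ v_i r_i = 9·0 + 10·8 + 3·5 + 10·9 + 1·9 = 194 ≡ 7.
  S_1 = Σ v_i α_i r_i = 9·8·0 + 10·5·8 + 3·2·5 + 10·6·9 + 1·10·9 = 1060 ≡ 4.
  α_i^2 mod 11 = [9, 3, 4, 3, 1].
  S_2 = Σ v_i α_i^2 r_i = 9·9·0 + 10·3·8 + 3·4·5 + 10·3·9 + 1·1·9 = 579 ≡ 7.
  S = (7, 4, 7) ≠ 0, so r is not a codeword (an error is present).
Step 3: locate the error. For a single error e at position i, S_ℓ = v_i·e·α_i^ℓ, so α_err = S_1/S_0.
  S_0^{−1} = 7^{−1} = 8 (mod 11), so α_err = 4·8 = 32 ≡ 10 = α_5. Error position i = 5.
  Consistency check: S_2/S_1 = 7·3 = 21 ≡ 10 = α_err ✓ (single-error assumption holds).
Step 4: error magnitude e = S_0/v_5 = S_0·∏_{j≠5}(α_5 − α_j) = 7·1 = 7 ≡ 7 (mod 11).
Step 5: correct position 5: c_5 = r_5 − e = 9 − 7 ≡ 2 (mod 11). Hence c = [0, 8, 5, 9, 2].
  Check: interpolating c through the α_i gives m(x) = 3 + 1·x (degree < 2) with m(α_i) = c_i for every i, so c is indeed a codeword.


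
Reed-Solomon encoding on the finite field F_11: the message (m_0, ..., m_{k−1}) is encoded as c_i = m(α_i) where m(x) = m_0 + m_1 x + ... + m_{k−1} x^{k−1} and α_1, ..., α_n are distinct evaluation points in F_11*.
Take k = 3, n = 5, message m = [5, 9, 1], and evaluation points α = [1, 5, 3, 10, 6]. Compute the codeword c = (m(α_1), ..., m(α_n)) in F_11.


c = [4, 9, 8, 8, 7]

Message polynomial: m(x) = 5 + 9·x + 1·x^2 (mod 11).
For each evaluation point α_i, compute m(α_i) mod 11:
  α_1 = 1: Horner steps 1 → 10 → 4, so m(1) = 4.
  α_2 = 5: Horner steps 1 → 3 → 9, so m(5) = 9.
  α_3 = 3: Horner steps 1 → 1 → 8, so m(3) = 8.
  α_4 = 10: Horner steps 1 → 8 → 8, so m(10) = 8.
  α_5 = 6: Horner steps 1 → 4 → 7, so m(6) = 7.
Codeword c = [4, 9, 8, 8, 7] ∈ F_11^5.


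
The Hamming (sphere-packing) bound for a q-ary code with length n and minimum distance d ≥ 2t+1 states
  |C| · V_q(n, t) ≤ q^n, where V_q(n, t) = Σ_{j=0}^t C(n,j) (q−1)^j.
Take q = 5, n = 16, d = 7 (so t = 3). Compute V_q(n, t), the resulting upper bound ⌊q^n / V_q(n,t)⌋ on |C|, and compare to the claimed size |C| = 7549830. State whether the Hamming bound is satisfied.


V_q(n, t) = 37825, q^n = 152587890625, Hamming bound = 4034048, |C| = 7549830 > bound (violated).

Step 1: Compute V_q(n, t) = Σ_{j=0}^3 C(n, j) (q−1)^j.
  j = 0: C(16,0)·(4)^0 = 1·1 = 1.
  j = 1: C(16,1)·(4)^1 = 16·4 = 64.
  j = 2: C(16,2)·(4)^2 = 120·16 = 1920.
  j = 3: C(16,3)·(4)^3 = 560·64 = 35840.
  V_q(n, t) = 1 + 64 + 1920 + 35840 = 37825.
Step 2: q^n = 5^16 = 152587890625.
Step 3: Hamming bound ⌊q^n / V_q(n,t)⌋ = ⌊152587890625/37825⌋ = 4034048.
Step 4: Compare |C| = 7549830 to 4034048: violated.
The claimed |C| lies above the Hamming bound, so no 5-ary code of length 16 with d ≥ 7 can have 7549830 codewords.


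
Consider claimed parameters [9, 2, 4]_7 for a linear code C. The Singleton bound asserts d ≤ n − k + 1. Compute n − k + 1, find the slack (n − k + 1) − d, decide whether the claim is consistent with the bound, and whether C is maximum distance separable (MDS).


Singleton RHS = n − k + 1 = 8, slack = 4, bound satisfied, not MDS.

Singleton bound: d ≤ n − k + 1.
Here n = 9, k = 2, so n − k + 1 = 8.
Given d = 4, check d ≤ 8: YES.
Slack = (n − k + 1) − d = 4.
The code is NOT MDS (slack = 4 > 0).
Description: the claimed parameters are [9, 2, 4]_7; such a code would be non-MDS.


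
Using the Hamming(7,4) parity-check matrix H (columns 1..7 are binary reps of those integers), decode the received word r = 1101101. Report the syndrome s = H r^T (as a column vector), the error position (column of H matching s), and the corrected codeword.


s = (1, 0, 1)^T, error position = 5, corrected codeword c = 1101001

Compute s = H r^T mod 2 one row at a time:
  s_1 = 1 + 1 + 0 + 1 = 3 ≡ 1 (mod 2).
  s_2 = 1 + 0 + 0 + 1 = 2 ≡ 0 (mod 2).
  s_3 = 1 + 0 + 1 + 1 = 3 ≡ 1 (mod 2).
s = (1, 0, 1)^T — this equals column 5 of H (binary 101), so error is at position 5.
Correct: flip bit 5 of r = 1101101 to get c = 1101001.


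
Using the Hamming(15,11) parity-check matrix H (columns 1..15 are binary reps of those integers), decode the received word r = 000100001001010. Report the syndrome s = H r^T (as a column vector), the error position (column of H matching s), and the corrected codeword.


s = (1, 1, 1, 1)^T, error position = 15, corrected codeword c = 000100001001011

Compute s = H r^T mod 2 one row at a time:
  s_1 = 0 + 1 + 0 + 0 + 1 + 0 + 1 + 0 = 3 ≡ 1 (mod 2).
  s_2 = 1 + 0 + 0 + 0 + 1 + 0 + 1 + 0 = 3 ≡ 1 (mod 2).
  s_3 = 0 + 0 + 0 + 0 + 0 + 0 + 1 + 0 = 1 ≡ 1 (mod 2).
  s_4 = 0 + 0 + 0 + 0 + 1 + 0 + 0 + 0 = 1 ≡ 1 (mod 2).
s = (1, 1, 1, 1)^T — this equals column 15 of H (binary 1111), so error is at position 15.
Correct: flip bit 15 of r = 000100001001010 to get c = 000100001001011.


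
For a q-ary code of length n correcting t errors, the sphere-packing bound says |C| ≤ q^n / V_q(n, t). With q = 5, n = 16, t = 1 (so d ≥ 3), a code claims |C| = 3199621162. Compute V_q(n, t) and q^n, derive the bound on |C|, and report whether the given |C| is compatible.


V_q(n, t) = 65, q^n = 152587890625, Hamming bound = 2347506009, |C| = 3199621162 > bound (violated).

Step 1: Compute V_q(n, t) = Σ_{j=0}^1 C(n, j) (q−1)^j.
  j = 0: C(16,0)·(4)^0 = 1·1 = 1.
  j = 1: C(16,1)·(4)^1 = 16·4 = 64.
  V_q(n, t) = 1 + 64 = 65.
Step 2: q^n = 5^16 = 152587890625.
Step 3: Hamming bound ⌊q^n / V_q(n,t)⌋ = ⌊152587890625/65⌋ = 2347506009.
Step 4: Compare |C| = 3199621162 to 2347506009: violated.
The claimed |C| lies above the Hamming bound, so no 5-ary code of length 16 with d ≥ 3 can have 3199621162 codewords.


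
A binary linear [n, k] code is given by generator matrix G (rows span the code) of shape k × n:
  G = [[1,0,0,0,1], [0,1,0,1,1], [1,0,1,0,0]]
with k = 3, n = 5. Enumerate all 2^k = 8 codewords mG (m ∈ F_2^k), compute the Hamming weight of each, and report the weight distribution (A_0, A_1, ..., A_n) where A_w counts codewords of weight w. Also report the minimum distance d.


Weight distribution: A_0 = 1, A_2 = 3, A_3 = 3, A_5 = 1. Minimum distance d = 2.

Enumerate all 2^3 = 8 messages m ∈ F_2^3.
For each, compute codeword c = mG in F_2^5, then tally its weight.
  m = 000 → c = 00000, weight = 0.
  m = 100 → c = 10001, weight = 2.
  m = 010 → c = 01011, weight = 3.
  m = 110 → c = 11010, weight = 3.
  m = 001 → c = 10100, weight = 2.
  m = 101 → c = 00101, weight = 2.
  m = 011 → c = 11111, weight = 5.
  m = 111 → c = 01110, weight = 3.
Tally weights:
  weight 0: 1 codewords.
  weight 2: 3 codewords.
  weight 3: 3 codewords.
  weight 5: 1 codewords.
Minimum distance d = smallest w > 0 with A_w > 0 = 2.
Sanity: Σ A_w = 8 = 2^3 = 8 ✓.


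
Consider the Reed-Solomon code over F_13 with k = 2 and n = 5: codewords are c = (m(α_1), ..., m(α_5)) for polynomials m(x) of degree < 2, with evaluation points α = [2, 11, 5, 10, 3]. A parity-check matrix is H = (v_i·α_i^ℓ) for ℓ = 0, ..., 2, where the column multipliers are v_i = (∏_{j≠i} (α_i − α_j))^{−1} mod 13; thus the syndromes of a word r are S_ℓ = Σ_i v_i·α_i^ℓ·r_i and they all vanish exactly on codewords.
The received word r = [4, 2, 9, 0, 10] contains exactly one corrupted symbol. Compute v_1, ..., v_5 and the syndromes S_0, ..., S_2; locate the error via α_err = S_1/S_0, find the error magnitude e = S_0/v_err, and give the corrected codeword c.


S = (3, 7, 12), error at position 2, error magnitude e = 9, c = [4, 6, 9, 0, 10].

Step 1: column multipliers v_i = (∏_{j≠i}(α_i − α_j))^{−1} mod 13.
  i = 1 (α = 2): (2−11)(2−5)(2−10)(2−3) = (−9)·(−3)·(−8)·(−1) = 216 ≡ 8, so v_1 = 8^{−1} = 5 (mod 13).
  i = 2 (α = 11): (11−2)(11−5)(11−10)(11−3) = 9·6·1·8 = 432 ≡ 3, so v_2 = 3^{−1} = 9 (mod 13).
  i = 3 (α = 5): (5−2)(5−11)(5−10)(5−3) = 3·(−6)·(−5)·2 = 180 ≡ 11, so v_3 = 11^{−1} = 6 (mod 13).
  i = 4 (α = 10): (10−2)(10−11)(10−5)(10−3) = 8·(−1)·5·7 = −280 ≡ 6, so v_4 = 6^{−1} = 11 (mod 13).
  i = 5 (α = 3): (3−2)(3−11)(3−5)(3−10) = 1·(−8)·(−2)·(−7) = −112 ≡ 5, so v_5 = 5^{−1} = 8 (mod 13).
  v = [5, 9, 6, 11, 8].
Step 2: syndromes of r = [4, 2, 9, 0, 10] (all sums mod 13).
  S_0 = Σ v_i r_i = 5·4 + 9·2 + 6·9 + 11·0 + 8·10 = 172 ≡ 3.
  S_1 = Σ v_i α_i r_i = 5·2·4 + 9·11·2 + 6·5·9 + 11·10·0 + 8·3·10 = 748 ≡ 7.
  α_i^2 mod 13 = [4, 4, 12, 9, 9].
  S_2 = Σ v_i α_i^2 r_i = 5·4·4 + 9·4·2 + 6·12·9 + 11·9·0 + 8·9·10 = 1520 ≡ 12.
  S = (3, 7, 12) ≠ 0, so r is not a codeword (an error is present).
Step 3: locate the error. For a single error e at position i, S_ℓ = v_i·e·α_i^ℓ, so α_err = S_1/S_0.
  S_0^{−1} = 3^{−1} = 9 (mod 13), so α_err = 7·9 = 63 ≡ 11 = α_2. Error position i = 2.
  Consistency check: S_2/S_1 = 12·2 = 24 ≡ 11 = α_err ✓ (single-error assumption holds).
Step 4: error magnitude e = S_0/v_2 = S_0·∏_{j≠2}(α_2 − α_j) = 3·3 = 9 ≡ 9 (mod 13).
Step 5: correct position 2: c_2 = r_2 − e = 2 − 9 ≡ 6 (mod 13). Hence c = [4, 6, 9, 0, 10].
  Check: interpolating c through the α_i gives m(x) = 5 + 6·x (degree < 2) with m(α_i) = c_i for every i, so c is indeed a codeword.


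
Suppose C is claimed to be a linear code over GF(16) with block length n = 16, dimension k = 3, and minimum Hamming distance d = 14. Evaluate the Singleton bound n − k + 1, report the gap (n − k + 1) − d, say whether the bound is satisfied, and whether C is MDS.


Singleton RHS = n − k + 1 = 14, slack = 0, bound satisfied, MDS.

Singleton bound: d ≤ n − k + 1.
Here n = 16, k = 3, so n − k + 1 = 14.
Given d = 14, check d ≤ 14: YES.
Slack = (n − k + 1) − d = 0.
The code is MDS (slack = 0).
Description: the claimed parameters are [16, 3, 14]_16; such a code would be MDS (meets Singleton bound).


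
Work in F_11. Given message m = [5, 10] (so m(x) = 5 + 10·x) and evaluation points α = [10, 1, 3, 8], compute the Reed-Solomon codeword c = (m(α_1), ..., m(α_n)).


c = [6, 4, 2, 8]

Message polynomial: m(x) = 5 + 10·x (mod 11).
For each evaluation point α_i, compute m(α_i) mod 11:
  α_1 = 10: Horner steps 10 → 6, so m(10) = 6.
  α_2 = 1: Horner steps 10 → 4, so m(1) = 4.
  α_3 = 3: Horner steps 10 → 2, so m(3) = 2.
  α_4 = 8: Horner steps 10 → 8, so m(8) = 8.
Codeword c = [6, 4, 2, 8] ∈ F_11^4.


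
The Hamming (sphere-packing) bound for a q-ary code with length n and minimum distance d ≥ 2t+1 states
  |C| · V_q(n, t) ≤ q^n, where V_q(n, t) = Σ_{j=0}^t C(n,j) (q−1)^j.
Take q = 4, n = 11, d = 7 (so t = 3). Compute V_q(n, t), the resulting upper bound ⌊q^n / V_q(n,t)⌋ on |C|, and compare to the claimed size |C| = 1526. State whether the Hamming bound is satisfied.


V_q(n, t) = 4984, q^n = 4194304, Hamming bound = 841, |C| = 1526 > bound (violated).

Step 1: Compute V_q(n, t) = Σ_{j=0}^3 C(n, j) (q−1)^j.
  j = 0: C(11,0)·(3)^0 = 1·1 = 1.
  j = 1: C(11,1)·(3)^1 = 11·3 = 33.
  j = 2: C(11,2)·(3)^2 = 55·9 = 495.
  j = 3: C(11,3)·(3)^3 = 165·27 = 4455.
  V_q(n, t) = 1 + 33 + 495 + 4455 = 4984.
Step 2: q^n = 4^11 = 4194304.
Step 3: Hamming bound ⌊q^n / V_q(n,t)⌋ = ⌊4194304/4984⌋ = 841.
Step 4: Compare |C| = 1526 to 841: violated.
The claimed |C| lies above the Hamming bound, so no 4-ary code of length 11 with d ≥ 7 can have 1526 codewords.


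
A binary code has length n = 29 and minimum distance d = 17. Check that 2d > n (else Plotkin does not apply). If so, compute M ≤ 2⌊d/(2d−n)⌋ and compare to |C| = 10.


Plotkin bound M ≤ 6; given |C| = 10 > bound (violated).

Check applicability: 2d = 34, n = 29.
2d − n = 5 > 0, so Plotkin applies.
Compute d/(2d−n) = 17/5 ≈ 3.4000.
⌊d/(2d−n)⌋ = 3.
Plotkin bound: M ≤ 2·3 = 6.
Given |C| = 10, check: VIOLATED.
This |C| is above the Plotkin bound, so no binary code with n = 29, d = 17 and 10 codewords exists.


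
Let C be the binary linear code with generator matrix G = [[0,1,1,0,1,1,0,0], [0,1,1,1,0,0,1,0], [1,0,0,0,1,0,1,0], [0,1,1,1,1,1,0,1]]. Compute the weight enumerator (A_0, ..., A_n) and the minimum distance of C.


Weight distribution: A_0 = 1, A_2 = 1, A_3 = 3, A_4 = 5, A_5 = 4, A_6 = 1, A_7 = 1. Minimum distance d = 2.

Enumerate all 2^4 = 16 messages m ∈ F_2^4.
For each, compute codeword c = mG in F_2^8, then tally its weight.
  m = 0000 → c = 00000000, weight = 0.
  m = 1000 → c = 01101100, weight = 4.
  m = 0100 → c = 01110010, weight = 4.
  m = 1100 → c = 00011110, weight = 4.
  m = 0010 → c = 10001010, weight = 3.
  m = 1010 → c = 11100110, weight = 5.
  m = 0110 → c = 11111000, weight = 5.
  m = 1110 → c = 10010100, weight = 3.
  m = 0001 → c = 01111101, weight = 6.
  m = 1001 → c = 00010001, weight = 2.
  m = 0101 → c = 00001111, weight = 4.
  m = 1101 → c = 01100011, weight = 4.
  m = 0011 → c = 11110111, weight = 7.
  m = 1011 → c = 10011011, weight = 5.
  m = 0111 → c = 10000101, weight = 3.
  m = 1111 → c = 11101001, weight = 5.
Tally weights:
  weight 0: 1 codewords.
  weight 2: 1 codewords.
  weight 3: 3 codewords.
  weight 4: 5 codewords.
  weight 5: 4 codewords.
  weight 6: 1 codewords.
  weight 7: 1 codewords.
Minimum distance d = smallest w > 0 with A_w > 0 = 2.
Sanity: Σ A_w = 16 = 2^4 = 16 ✓.


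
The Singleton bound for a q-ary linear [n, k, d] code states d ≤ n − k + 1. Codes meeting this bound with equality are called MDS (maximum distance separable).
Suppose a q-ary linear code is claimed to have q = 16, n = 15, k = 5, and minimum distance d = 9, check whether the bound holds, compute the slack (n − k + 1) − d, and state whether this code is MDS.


Singleton RHS = n − k + 1 = 11, slack = 2, bound satisfied, not MDS.

Singleton bound: d ≤ n − k + 1.
Here n = 15, k = 5, so n − k + 1 = 11.
Given d = 9, check d ≤ 11: YES.
Slack = (n − k + 1) − d = 2.
The code is NOT MDS (slack = 2 > 0).
Description: the claimed parameters are [15, 5, 9]_16; such a code would be non-MDS.


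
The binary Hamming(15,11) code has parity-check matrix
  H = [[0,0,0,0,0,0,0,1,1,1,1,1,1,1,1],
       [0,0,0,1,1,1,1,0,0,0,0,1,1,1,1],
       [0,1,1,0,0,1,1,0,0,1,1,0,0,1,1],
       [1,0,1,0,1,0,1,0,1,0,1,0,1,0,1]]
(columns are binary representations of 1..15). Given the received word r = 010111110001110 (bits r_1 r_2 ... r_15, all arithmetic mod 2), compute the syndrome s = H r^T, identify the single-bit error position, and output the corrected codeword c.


s = (0, 1, 0, 1)^T, error position = 5, corrected codeword c = 010101110001110

Compute s = H r^T mod 2 one row at a time:
  s_1 = 1 + 0 + 0 + 0 + 1 + 1 + 1 + 0 = 4 ≡ 0 (mod 2).
  s_2 = 1 + 1 + 1 + 1 + 1 + 1 + 1 + 0 = 7 ≡ 1 (mod 2).
  s_3 = 1 + 0 + 1 + 1 + 0 + 0 + 1 + 0 = 4 ≡ 0 (mod 2).
  s_4 = 0 + 0 + 1 + 1 + 0 + 0 + 1 + 0 = 3 ≡ 1 (mod 2).
s = (0, 1, 0, 1)^T — this equals column 5 of H (binary 0101), so error is at position 5.
Correct: flip bit 5 of r = 010111110001110 to get c = 010101110001110.


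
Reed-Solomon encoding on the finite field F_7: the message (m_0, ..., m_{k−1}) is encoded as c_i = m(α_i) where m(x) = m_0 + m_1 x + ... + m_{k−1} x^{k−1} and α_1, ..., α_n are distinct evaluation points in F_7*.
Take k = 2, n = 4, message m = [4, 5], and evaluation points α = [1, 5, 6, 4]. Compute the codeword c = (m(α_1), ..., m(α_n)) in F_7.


c = [2, 1, 6, 3]

Message polynomial: m(x) = 4 + 5·x (mod 7).
For each evaluation point α_i, compute m(α_i) mod 7:
  α_1 = 1: Horner steps 5 → 2, so m(1) = 2.
  α_2 = 5: Horner steps 5 → 1, so m(5) = 1.
  α_3 = 6: Horner steps 5 → 6, so m(6) = 6.
  α_4 = 4: Horner steps 5 → 3, so m(4) = 3.
Codeword c = [2, 1, 6, 3] ∈ F_7^4.


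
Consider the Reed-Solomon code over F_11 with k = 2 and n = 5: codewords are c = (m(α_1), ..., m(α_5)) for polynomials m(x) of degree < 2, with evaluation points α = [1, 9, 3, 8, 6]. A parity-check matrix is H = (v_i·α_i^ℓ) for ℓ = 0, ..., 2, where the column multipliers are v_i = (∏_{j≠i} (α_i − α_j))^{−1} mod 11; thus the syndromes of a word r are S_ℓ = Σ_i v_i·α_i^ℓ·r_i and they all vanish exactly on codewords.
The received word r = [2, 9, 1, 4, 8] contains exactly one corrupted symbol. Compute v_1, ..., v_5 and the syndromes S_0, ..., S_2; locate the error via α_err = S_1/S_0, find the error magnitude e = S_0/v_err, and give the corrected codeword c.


S = (7, 9, 10), error at position 5, error magnitude e = 3, c = [2, 9, 1, 4, 5].

Step 1: column multipliers v_i = (∏_{j≠i}(α_i − α_j))^{−1} mod 11.
  i = 1 (α = 1): (1−9)(1−3)(1−8)(1−6) = (−8)·(−2)·(−7)·(−5) = 560 ≡ 10, so v_1 = 10^{−1} = 10 (mod 11).
  i = 2 (α = 9): (9−1)(9−3)(9−8)(9−6) = 8·6·1·3 = 144 ≡ 1, so v_2 = 1^{−1} = 1 (mod 11).
  i = 3 (α = 3): (3−1)(3−9)(3−8)(3−6) = 2·(−6)·(−5)·(−3) = −180 ≡ 7, so v_3 = 7^{−1} = 8 (mod 11).
  i = 4 (α = 8): (8−1)(8−9)(8−3)(8−6) = 7·(−1)·5·2 = −70 ≡ 7, so v_4 = 7^{−1} = 8 (mod 11).
  i = 5 (α = 6): (6−1)(6−9)(6−3)(6−8) = 5·(−3)·3·(−2) = 90 ≡ 2, so v_5 = 2^{−1} = 6 (mod 11).
  v = [10, 1, 8, 8, 6].
Step 2: syndromes of r = [2, 9, 1, 4, 8] (all sums mod 11).
  S_0 = Σ v_i r_i = 10·2 + 1·9 + 8·1 + 8·4 + 6·8 = 117 ≡ 7.
  S_1 = Σ v_i α_i r_i = 10·1·2 + 1·9·9 + 8·3·1 + 8·8·4 + 6·6·8 = 669 ≡ 9.
  α_i^2 mod 11 = [1, 4, 9, 9, 3].
  S_2 = Σ v_i α_i^2 r_i = 10·1·2 + 1·4·9 + 8·9·1 + 8·9·4 + 6·3·8 = 560 ≡ 10.
  S = (7, 9, 10) ≠ 0, so r is not a codeword (an error is present).
Step 3: locate the error. For a single error e at position i, S_ℓ = v_i·e·α_i^ℓ, so α_err = S_1/S_0.
  S_0^{−1} = 7^{−1} = 8 (mod 11), so α_err = 9·8 = 72 ≡ 6 = α_5. Error position i = 5.
  Consistency check: S_2/S_1 = 10·5 = 50 ≡ 6 = α_err ✓ (single-error assumption holds).
Step 4: error magnitude e = S_0/v_5 = S_0·∏_{j≠5}(α_5 − α_j) = 7·2 = 14 ≡ 3 (mod 11).
Step 5: correct position 5: c_5 = r_5 − e = 8 − 3 ≡ 5 (mod 11). Hence c = [2, 9, 1, 4, 5].
  Check: interpolating c through the α_i gives m(x) = 8 + 5·x (degree < 2) with m(α_i) = c_i for every i, so c is indeed a codeword.


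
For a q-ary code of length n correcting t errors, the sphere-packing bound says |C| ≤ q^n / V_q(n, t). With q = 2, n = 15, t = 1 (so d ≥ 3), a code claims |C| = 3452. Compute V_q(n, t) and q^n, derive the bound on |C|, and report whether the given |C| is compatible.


V_q(n, t) = 16, q^n = 32768, Hamming bound = 2048, |C| = 3452 > bound (violated).

Step 1: Compute V_q(n, t) = Σ_{j=0}^1 C(n, j) (q−1)^j.
  j = 0: C(15,0)·(1)^0 = 1·1 = 1.
  j = 1: C(15,1)·(1)^1 = 15·1 = 15.
  V_q(n, t) = 1 + 15 = 16.
Step 2: q^n = 2^15 = 32768.
Step 3: Hamming bound ⌊q^n / V_q(n,t)⌋ = ⌊32768/16⌋ = 2048.
Step 4: Compare |C| = 3452 to 2048: violated.
The claimed |C| lies above the Hamming bound, so no 2-ary code of length 15 with d ≥ 3 can have 3452 codewords.


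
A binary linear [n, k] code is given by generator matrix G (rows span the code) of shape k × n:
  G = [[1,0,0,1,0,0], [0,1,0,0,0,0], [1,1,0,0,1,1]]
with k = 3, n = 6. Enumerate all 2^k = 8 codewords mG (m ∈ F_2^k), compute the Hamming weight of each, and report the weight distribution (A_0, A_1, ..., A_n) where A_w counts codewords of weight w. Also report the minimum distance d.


Weight distribution: A_0 = 1, A_1 = 1, A_2 = 1, A_3 = 3, A_4 = 2. Minimum distance d = 1.

Enumerate all 2^3 = 8 messages m ∈ F_2^3.
For each, compute codeword c = mG in F_2^6, then tally its weight.
  m = 000 → c = 000000, weight = 0.
  m = 100 → c = 100100, weight = 2.
  m = 010 → c = 010000, weight = 1.
  m = 110 → c = 110100, weight = 3.
  m = 001 → c = 110011, weight = 4.
  m = 101 → c = 010111, weight = 4.
  m = 011 → c = 100011, weight = 3.
  m = 111 → c = 000111, weight = 3.
Tally weights:
  weight 0: 1 codewords.
  weight 1: 1 codewords.
  weight 2: 1 codewords.
  weight 3: 3 codewords.
  weight 4: 2 codewords.
Minimum distance d = smallest w > 0 with A_w > 0 = 1.
Sanity: Σ A_w = 8 = 2^3 = 8 ✓.


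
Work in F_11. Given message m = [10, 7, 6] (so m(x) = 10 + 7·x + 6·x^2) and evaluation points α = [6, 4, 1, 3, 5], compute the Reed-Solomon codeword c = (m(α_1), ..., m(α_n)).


c = [4, 2, 1, 8, 8]

Message polynomial: m(x) = 10 + 7·x + 6·x^2 (mod 11).
For each evaluation point α_i, compute m(α_i) mod 11:
  α_1 = 6: Horner steps 6 → 10 → 4, so m(6) = 4.
  α_2 = 4: Horner steps 6 → 9 → 2, so m(4) = 2.
  α_3 = 1: Horner steps 6 → 2 → 1, so m(1) = 1.
  α_4 = 3: Horner steps 6 → 3 → 8, so m(3) = 8.
  α_5 = 5: Horner steps 6 → 4 → 8, so m(5) = 8.
Codeword c = [4, 2, 1, 8, 8] ∈ F_11^5.


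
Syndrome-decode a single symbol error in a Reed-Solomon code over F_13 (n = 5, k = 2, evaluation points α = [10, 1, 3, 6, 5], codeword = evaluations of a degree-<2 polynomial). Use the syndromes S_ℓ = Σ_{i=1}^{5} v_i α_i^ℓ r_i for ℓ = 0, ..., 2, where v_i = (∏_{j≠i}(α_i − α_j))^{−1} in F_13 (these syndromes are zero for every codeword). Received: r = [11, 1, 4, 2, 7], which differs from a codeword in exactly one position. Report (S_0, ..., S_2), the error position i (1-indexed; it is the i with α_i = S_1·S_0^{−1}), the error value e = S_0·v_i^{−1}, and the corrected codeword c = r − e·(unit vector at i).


S = (10, 9, 12), error at position 1, error magnitude e = 3, c = [8, 1, 4, 2, 7].

Step 1: column multipliers v_i = (∏_{j≠i}(α_i − α_j))^{−1} mod 13.
  i = 1 (α = 10): (10−1)(10−3)(10−6)(10−5) = 9·7·4·5 = 1260 ≡ 12, so v_1 = 12^{−1} = 12 (mod 13).
  i = 2 (α = 1): (1−10)(1−3)(1−6)(1−5) = (−9)·(−2)·(−5)·(−4) = 360 ≡ 9, so v_2 = 9^{−1} = 3 (mod 13).
  i = 3 (α = 3): (3−10)(3−1)(3−6)(3−5) = (−7)·2·(−3)·(−2) = −84 ≡ 7, so v_3 = 7^{−1} = 2 (mod 13).
  i = 4 (α = 6): (6−10)(6−1)(6−3)(6−5) = (−4)·5·3·1 = −60 ≡ 5, so v_4 = 5^{−1} = 8 (mod 13).
  i = 5 (α = 5): (5−10)(5−1)(5−3)(5−6) = (−5)·4·2·(−1) = 40 ≡ 1, so v_5 = 1^{−1} = 1 (mod 13).
  v = [12, 3, 2, 8, 1].
Step 2: syndromes of r = [11, 1, 4, 2, 7] (all sums mod 13).
  S_0 = Σ v_i r_i = 12·11 + 3·1 + 2·4 + 8·2 + 1·7 = 166 ≡ 10.
  S_1 = Σ v_i α_i r_i = 12·10·11 + 3·1·1 + 2·3·4 + 8·6·2 + 1·5·7 = 1478 ≡ 9.
  α_i^2 mod 13 = [9, 1, 9, 10, 12].
  S_2 = Σ v_i α_i^2 r_i = 12·9·11 + 3·1·1 + 2·9·4 + 8·10·2 + 1·12·7 = 1507 ≡ 12.
  S = (10, 9, 12) ≠ 0, so r is not a codeword (an error is present).
Step 3: locate the error. For a single error e at position i, S_ℓ = v_i·e·α_i^ℓ, so α_err = S_1/S_0.
  S_0^{−1} = 10^{−1} = 4 (mod 13), so α_err = 9·4 = 36 ≡ 10 = α_1. Error position i = 1.
  Consistency check: S_2/S_1 = 12·3 = 36 ≡ 10 = α_err ✓ (single-error assumption holds).
Step 4: error magnitude e = S_0/v_1 = S_0·∏_{j≠1}(α_1 − α_j) = 10·12 = 120 ≡ 3 (mod 13).
Step 5: correct position 1: c_1 = r_1 − e = 11 − 3 ≡ 8 (mod 13). Hence c = [8, 1, 4, 2, 7].
  Check: interpolating c through the α_i gives m(x) = 6 + 8·x (degree < 2) with m(α_i) = c_i for every i, so c is indeed a codeword.
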